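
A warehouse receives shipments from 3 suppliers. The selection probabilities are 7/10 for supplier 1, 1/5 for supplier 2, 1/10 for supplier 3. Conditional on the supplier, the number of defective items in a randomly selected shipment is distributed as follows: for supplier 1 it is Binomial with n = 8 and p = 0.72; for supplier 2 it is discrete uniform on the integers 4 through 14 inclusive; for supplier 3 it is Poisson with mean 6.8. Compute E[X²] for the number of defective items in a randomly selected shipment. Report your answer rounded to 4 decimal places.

47.8573

For each component E[X²] = Var + (mean)², giving 1: 34.7904; 2: 91; 3: 53.04.
Overall E[X²] = 0.7·34.7904 + 0.2·91 + 0.1·53.04 = 47.8573.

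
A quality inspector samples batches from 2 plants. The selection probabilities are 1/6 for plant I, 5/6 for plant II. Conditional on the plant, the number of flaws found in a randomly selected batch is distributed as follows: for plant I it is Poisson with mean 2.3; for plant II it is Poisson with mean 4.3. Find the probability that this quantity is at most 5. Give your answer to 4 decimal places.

Conditional on each plant, P(X ≤ 5): I: 0.970024; II: 0.736663.
By total probability, P(X ≤ 5) = 0.166667·0.970024 + 0.833333·0.736663 = 0.775556.

0.7756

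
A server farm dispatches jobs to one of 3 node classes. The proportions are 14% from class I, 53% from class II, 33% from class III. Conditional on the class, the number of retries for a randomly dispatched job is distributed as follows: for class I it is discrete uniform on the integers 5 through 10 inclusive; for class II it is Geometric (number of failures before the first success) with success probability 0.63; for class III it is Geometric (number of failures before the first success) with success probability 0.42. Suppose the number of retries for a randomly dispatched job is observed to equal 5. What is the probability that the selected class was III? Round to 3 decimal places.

0.262

Likelihoods P(X=5 | ·): I: 0.166667; II: 0.00436867; III: 0.027567.
Posterior ∝ prior × likelihood. Numerator for III: 0.33·0.027567 = 0.0090971.
Normalizing constant: 0.14·0.166667 + 0.53·0.00436867 + 0.33·0.027567 = 0.0347458.
P(III | observation) = 0.0090971 / 0.0347458 = 0.261819.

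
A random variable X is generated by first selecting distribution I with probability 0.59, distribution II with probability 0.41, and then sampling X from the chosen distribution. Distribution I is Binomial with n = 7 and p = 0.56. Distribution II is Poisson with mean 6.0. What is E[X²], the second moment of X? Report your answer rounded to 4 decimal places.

27.3038

For each component E[X²] = Var + (mean)², giving I: 17.0912; II: 42.
Overall E[X²] = 0.59·17.0912 + 0.41·42 = 27.3038.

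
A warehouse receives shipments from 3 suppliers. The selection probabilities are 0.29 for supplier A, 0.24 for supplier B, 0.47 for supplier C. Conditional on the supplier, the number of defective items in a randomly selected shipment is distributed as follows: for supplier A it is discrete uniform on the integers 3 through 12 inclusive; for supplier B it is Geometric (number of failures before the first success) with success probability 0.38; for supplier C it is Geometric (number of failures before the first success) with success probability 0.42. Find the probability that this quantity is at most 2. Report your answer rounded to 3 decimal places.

Conditional on each supplier, P(X ≤ 2): A: 0; B: 0.761672; C: 0.804888.
By total probability, P(X ≤ 2) = 0.29·0 + 0.24·0.761672 + 0.47·0.804888 = 0.561099.

0.561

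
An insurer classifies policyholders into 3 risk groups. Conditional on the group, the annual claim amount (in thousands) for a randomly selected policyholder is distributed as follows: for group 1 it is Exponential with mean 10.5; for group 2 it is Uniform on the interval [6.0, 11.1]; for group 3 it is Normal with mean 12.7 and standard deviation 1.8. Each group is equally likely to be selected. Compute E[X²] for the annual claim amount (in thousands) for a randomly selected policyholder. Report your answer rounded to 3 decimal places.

153.433

For each component E[X²] = Var + (mean)², giving 1: 220.5; 2: 75.27; 3: 164.53.
Overall E[X²] = 0.333333·220.5 + 0.333333·75.27 + 0.333333·164.53 = 153.433.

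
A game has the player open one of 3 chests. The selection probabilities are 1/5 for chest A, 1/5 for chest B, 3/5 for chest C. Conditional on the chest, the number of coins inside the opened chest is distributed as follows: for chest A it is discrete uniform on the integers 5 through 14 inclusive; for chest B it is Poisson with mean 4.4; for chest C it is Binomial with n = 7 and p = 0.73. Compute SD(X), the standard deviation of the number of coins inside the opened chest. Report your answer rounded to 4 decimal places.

2.6022

Per component, A: μ=9.5, E[X²]=98.5; B: μ=4.4, E[X²]=23.76; C: μ=5.11, E[X²]=27.4918.
E[X] = 0.2·9.5 + 0.2·4.4 + 0.6·5.11 = 5.846.
E[X²] = 0.2·98.5 + 0.2·23.76 + 0.6·27.4918 = 40.9471.
Var(X) = E[X²] − (E[X])² = 40.9471 − 34.1757 = 6.77136.
SD(X) = √6.77136 = 2.60218.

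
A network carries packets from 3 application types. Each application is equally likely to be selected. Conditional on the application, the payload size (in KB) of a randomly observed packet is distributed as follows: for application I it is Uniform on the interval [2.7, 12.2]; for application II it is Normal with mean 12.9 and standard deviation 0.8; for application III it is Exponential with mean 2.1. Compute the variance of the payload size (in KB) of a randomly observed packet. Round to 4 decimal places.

23.6308

Per component, I: μ=7.45, E[X²]=63.0233; II: μ=12.9, E[X²]=167.05; III: μ=2.1, E[X²]=8.82.
E[X] = 0.333333·7.45 + 0.333333·12.9 + 0.333333·2.1 = 7.48333.
E[X²] = 0.333333·63.0233 + 0.333333·167.05 + 0.333333·8.82 = 79.6311.
Var(X) = E[X²] − (E[X])² = 79.6311 − 56.0003 = 23.6308.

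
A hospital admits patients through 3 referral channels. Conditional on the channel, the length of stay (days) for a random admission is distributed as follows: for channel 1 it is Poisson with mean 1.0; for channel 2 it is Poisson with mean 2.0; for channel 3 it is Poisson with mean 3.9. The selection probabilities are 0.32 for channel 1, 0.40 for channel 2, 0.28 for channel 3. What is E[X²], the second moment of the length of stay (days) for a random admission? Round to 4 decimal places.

8.3908

For each component E[X²] = Var + (mean)², giving 1: 2; 2: 6; 3: 19.11.
Overall E[X²] = 0.32·2 + 0.4·6 + 0.28·19.11 = 8.3908.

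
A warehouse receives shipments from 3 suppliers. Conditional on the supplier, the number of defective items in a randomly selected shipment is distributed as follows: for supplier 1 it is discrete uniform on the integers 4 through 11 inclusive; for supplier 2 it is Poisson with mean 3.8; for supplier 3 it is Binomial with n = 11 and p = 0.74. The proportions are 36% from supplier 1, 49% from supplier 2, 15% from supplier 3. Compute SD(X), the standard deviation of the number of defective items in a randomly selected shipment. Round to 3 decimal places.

2.809

Per component, 1: μ=7.5, E[X²]=61.5; 2: μ=3.8, E[X²]=18.24; 3: μ=8.14, E[X²]=68.376.
E[X] = 0.36·7.5 + 0.49·3.8 + 0.15·8.14 = 5.783.
E[X²] = 0.36·61.5 + 0.49·18.24 + 0.15·68.376 = 41.334.
Var(X) = E[X²] − (E[X])² = 41.334 − 33.4431 = 7.89091.
SD(X) = √7.89091 = 2.80908.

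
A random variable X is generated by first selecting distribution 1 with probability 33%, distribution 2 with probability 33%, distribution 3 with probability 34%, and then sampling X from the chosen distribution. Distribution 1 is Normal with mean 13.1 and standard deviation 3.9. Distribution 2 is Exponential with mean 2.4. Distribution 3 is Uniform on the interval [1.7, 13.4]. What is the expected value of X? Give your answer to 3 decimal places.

7.682

Component means — 1: 13.1; 2: 2.4; 3: 7.55.
E[X] = 0.33·13.1 + 0.33·2.4 + 0.34·7.55 = 7.682.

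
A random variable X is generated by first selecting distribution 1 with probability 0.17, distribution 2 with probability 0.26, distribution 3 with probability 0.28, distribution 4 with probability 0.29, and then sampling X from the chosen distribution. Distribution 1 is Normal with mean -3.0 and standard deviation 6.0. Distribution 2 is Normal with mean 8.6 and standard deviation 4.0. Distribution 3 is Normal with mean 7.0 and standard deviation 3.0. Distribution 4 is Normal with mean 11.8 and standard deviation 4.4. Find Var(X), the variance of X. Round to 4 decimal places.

Per component, 1: μ=-3, E[X²]=45; 2: μ=8.6, E[X²]=89.96; 3: μ=7, E[X²]=58; 4: μ=11.8, E[X²]=158.6.
E[X] = 0.17·-3 + 0.26·8.6 + 0.28·7 + 0.29·11.8 = 7.108.
E[X²] = 0.17·45 + 0.26·89.96 + 0.28·58 + 0.29·158.6 = 93.2736.
Var(X) = E[X²] − (E[X])² = 93.2736 − 50.5237 = 42.7499.

42.7499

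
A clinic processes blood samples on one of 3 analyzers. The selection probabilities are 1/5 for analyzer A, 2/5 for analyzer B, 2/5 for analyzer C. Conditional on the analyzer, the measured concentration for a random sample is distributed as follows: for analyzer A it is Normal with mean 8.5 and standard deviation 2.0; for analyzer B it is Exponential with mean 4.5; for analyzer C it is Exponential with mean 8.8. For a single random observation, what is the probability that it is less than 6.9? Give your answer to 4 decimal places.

Conditional on each analyzer, P(X < 6.9): A: 0.211855; B: 0.784185; C: 0.543465.
By total probability, P(X < 6.9) = 0.2·0.211855 + 0.4·0.784185 + 0.4·0.543465 = 0.573431.

0.5734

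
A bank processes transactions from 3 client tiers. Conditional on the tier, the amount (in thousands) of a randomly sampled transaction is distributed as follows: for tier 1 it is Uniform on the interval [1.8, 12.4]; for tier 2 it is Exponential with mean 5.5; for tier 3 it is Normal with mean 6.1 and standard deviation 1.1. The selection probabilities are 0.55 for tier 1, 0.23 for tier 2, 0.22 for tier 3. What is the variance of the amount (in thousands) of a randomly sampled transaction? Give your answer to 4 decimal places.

12.8366

Per component, 1: μ=7.1, E[X²]=59.7733; 2: μ=5.5, E[X²]=60.5; 3: μ=6.1, E[X²]=38.42.
E[X] = 0.55·7.1 + 0.23·5.5 + 0.22·6.1 = 6.512.
E[X²] = 0.55·59.7733 + 0.23·60.5 + 0.22·38.42 = 55.2427.
Var(X) = E[X²] − (E[X])² = 55.2427 − 42.4061 = 12.8366.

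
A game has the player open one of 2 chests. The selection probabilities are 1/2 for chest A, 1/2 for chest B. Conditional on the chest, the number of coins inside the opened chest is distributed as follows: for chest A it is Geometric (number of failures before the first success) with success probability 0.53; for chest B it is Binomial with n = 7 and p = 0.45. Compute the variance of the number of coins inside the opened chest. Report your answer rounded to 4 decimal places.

Per component, A: μ=0.886792, E[X²]=2.45959; B: μ=3.15, E[X²]=11.655.
E[X] = 0.5·0.886792 + 0.5·3.15 = 2.0184.
E[X²] = 0.5·2.45959 + 0.5·11.655 = 7.0573.
Var(X) = E[X²] − (E[X])² = 7.0573 − 4.07392 = 2.98337.

2.9834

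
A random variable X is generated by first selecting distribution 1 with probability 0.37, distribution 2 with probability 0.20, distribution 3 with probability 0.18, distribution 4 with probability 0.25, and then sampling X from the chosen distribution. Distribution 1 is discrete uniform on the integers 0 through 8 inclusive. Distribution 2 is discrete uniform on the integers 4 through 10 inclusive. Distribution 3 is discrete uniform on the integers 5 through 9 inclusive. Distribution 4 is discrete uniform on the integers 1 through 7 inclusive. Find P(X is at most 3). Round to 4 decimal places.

0.2716

Conditional on each component, P(X ≤ 3): 1: 0.444444; 2: 0; 3: 0; 4: 0.428571.
By total probability, P(X ≤ 3) = 0.37·0.444444 + 0.2·0 + 0.18·0 + 0.25·0.428571 = 0.271587.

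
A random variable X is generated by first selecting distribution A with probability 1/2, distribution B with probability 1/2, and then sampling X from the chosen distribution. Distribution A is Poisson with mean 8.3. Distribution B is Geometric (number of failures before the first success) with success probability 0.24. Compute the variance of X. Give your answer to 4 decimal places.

Per component, A: μ=8.3, E[X²]=77.19; B: μ=3.16667, E[X²]=23.2222.
E[X] = 0.5·8.3 + 0.5·3.16667 = 5.73333.
E[X²] = 0.5·77.19 + 0.5·23.2222 = 50.2061.
Var(X) = E[X²] − (E[X])² = 50.2061 − 32.8711 = 17.335.

17.3350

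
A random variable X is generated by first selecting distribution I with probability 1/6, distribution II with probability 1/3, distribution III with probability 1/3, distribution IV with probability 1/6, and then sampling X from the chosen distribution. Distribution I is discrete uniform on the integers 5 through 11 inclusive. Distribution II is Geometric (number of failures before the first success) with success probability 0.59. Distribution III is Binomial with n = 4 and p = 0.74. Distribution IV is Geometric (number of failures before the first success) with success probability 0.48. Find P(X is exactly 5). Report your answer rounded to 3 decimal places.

Conditional on each component, P(X = 5): I: 0.142857; II: 0.00683552; III: 0; IV: 0.0182498.
By total probability, P(X = 5) = 0.166667·0.142857 + 0.333333·0.00683552 + 0.333333·0 + 0.166667·0.0182498 = 0.0291297.

0.029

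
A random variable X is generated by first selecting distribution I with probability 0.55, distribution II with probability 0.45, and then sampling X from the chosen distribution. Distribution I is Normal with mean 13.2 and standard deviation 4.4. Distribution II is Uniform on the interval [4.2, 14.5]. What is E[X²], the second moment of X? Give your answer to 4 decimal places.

149.7985

For each component E[X²] = Var + (mean)², giving I: 193.6; II: 96.2633.
Overall E[X²] = 0.55·193.6 + 0.45·96.2633 = 149.798.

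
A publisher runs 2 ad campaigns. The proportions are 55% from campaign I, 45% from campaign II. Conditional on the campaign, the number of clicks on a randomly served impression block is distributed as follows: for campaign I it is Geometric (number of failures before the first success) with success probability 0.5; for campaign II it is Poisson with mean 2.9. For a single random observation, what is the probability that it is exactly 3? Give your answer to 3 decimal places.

Conditional on each campaign, P(X = 3): I: 0.0625; II: 0.22366.
By total probability, P(X = 3) = 0.55·0.0625 + 0.45·0.22366 = 0.135022.

0.135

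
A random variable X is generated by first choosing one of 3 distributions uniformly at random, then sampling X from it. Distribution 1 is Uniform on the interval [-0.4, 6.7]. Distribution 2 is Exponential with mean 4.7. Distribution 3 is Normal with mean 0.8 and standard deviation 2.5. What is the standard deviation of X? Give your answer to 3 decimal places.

Per component, 1: μ=3.15, E[X²]=14.1233; 2: μ=4.7, E[X²]=44.18; 3: μ=0.8, E[X²]=6.89.
E[X] = 0.333333·3.15 + 0.333333·4.7 + 0.333333·0.8 = 2.88333.
E[X²] = 0.333333·14.1233 + 0.333333·44.18 + 0.333333·6.89 = 21.7311.
Var(X) = E[X²] − (E[X])² = 21.7311 − 8.31361 = 13.4175.
SD(X) = √13.4175 = 3.66299.

3.663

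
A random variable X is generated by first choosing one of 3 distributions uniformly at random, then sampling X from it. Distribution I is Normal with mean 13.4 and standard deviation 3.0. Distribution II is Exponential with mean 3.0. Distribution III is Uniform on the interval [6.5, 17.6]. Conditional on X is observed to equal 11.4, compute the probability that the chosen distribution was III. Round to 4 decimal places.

0.4416

Likelihoods f(11.4 | ·): I: 0.106483; II: 0.00745692; III: 0.0900901.
Posterior ∝ prior × likelihood. Numerator for III: 0.333333·0.0900901 = 0.03003.
Normalizing constant: 0.333333·0.106483 + 0.333333·0.00745692 + 0.333333·0.0900901 = 0.0680099.
P(III | observation) = 0.03003 / 0.0680099 = 0.441554.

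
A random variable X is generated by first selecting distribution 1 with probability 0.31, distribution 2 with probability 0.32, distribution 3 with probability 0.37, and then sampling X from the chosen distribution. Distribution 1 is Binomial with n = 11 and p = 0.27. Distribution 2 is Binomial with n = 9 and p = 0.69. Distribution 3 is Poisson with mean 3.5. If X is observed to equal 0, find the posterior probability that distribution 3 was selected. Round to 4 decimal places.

0.5344

Likelihoods P(X=0 | ·): 1: 0.0313727; 2: 2.64396e-05; 3: 0.0301974.
Posterior ∝ prior × likelihood. Numerator for 3: 0.37·0.0301974 = 0.011173.
Normalizing constant: 0.31·0.0313727 + 0.32·2.64396e-05 + 0.37·0.0301974 = 0.020907.
P(3 | observation) = 0.011173 / 0.020907 = 0.534415.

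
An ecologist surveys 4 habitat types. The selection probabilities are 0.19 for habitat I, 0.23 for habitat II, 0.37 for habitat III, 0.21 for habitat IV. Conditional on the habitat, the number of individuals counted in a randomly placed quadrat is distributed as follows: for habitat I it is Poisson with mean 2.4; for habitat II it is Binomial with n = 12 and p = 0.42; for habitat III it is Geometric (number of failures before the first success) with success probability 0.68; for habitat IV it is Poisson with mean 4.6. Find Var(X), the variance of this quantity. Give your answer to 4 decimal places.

Per component, I: μ=2.4, E[X²]=8.16; II: μ=5.04, E[X²]=28.3248; III: μ=0.470588, E[X²]=0.913495; IV: μ=4.6, E[X²]=25.76.
E[X] = 0.19·2.4 + 0.23·5.04 + 0.37·0.470588 + 0.21·4.6 = 2.75532.
E[X²] = 0.19·8.16 + 0.23·28.3248 + 0.37·0.913495 + 0.21·25.76 = 13.8127.
Var(X) = E[X²] − (E[X])² = 13.8127 − 7.59178 = 6.22092.

6.2209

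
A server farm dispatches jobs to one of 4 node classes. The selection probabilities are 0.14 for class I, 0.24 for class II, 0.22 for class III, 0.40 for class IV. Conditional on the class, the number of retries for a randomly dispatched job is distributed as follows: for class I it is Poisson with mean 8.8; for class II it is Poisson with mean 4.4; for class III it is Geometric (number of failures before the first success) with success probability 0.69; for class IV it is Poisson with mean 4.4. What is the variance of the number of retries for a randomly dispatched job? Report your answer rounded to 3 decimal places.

10.271

Per component, I: μ=8.8, E[X²]=86.24; II: μ=4.4, E[X²]=23.76; III: μ=0.449275, E[X²]=0.852972; IV: μ=4.4, E[X²]=23.76.
E[X] = 0.14·8.8 + 0.24·4.4 + 0.22·0.449275 + 0.4·4.4 = 4.14684.
E[X²] = 0.14·86.24 + 0.24·23.76 + 0.22·0.852972 + 0.4·23.76 = 27.4677.
Var(X) = E[X²] − (E[X])² = 27.4677 − 17.1963 = 10.2714.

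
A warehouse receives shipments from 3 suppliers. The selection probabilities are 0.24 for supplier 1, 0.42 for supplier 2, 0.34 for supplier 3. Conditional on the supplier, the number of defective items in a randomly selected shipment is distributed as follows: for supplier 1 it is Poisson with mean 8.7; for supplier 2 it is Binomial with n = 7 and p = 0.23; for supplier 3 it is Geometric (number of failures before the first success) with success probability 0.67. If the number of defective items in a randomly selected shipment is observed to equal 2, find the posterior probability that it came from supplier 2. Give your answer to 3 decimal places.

Likelihoods P(X=2 | ·): 1: 0.00630444; 2: 0.300697; 3: 0.072963.
Posterior ∝ prior × likelihood. Numerator for 2: 0.42·0.300697 = 0.126293.
Normalizing constant: 0.24·0.00630444 + 0.42·0.300697 + 0.34·0.072963 = 0.152613.
P(2 | observation) = 0.126293 / 0.152613 = 0.827535.

0.828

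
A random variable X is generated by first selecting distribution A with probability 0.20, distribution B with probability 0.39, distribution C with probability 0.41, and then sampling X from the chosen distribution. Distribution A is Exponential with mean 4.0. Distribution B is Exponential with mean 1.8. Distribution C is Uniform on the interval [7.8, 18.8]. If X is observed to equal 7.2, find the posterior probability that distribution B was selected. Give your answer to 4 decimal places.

Likelihoods f(7.2 | ·): A: 0.0413247; B: 0.0101754; C: 0.
Posterior ∝ prior × likelihood. Numerator for B: 0.39·0.0101754 = 0.00396839.
Normalizing constant: 0.2·0.0413247 + 0.39·0.0101754 + 0.41·0 = 0.0122333.
P(B | observation) = 0.00396839 / 0.0122333 = 0.324391.

0.3244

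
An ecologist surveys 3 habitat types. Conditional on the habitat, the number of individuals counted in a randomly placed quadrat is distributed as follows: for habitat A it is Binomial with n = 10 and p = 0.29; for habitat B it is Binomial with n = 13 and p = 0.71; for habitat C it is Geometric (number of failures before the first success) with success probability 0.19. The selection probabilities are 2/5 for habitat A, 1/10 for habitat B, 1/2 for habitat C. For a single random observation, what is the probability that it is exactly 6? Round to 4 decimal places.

Conditional on each habitat, P(X = 6): A: 0.0317425; B: 0.0379187; C: 0.0536616.
By total probability, P(X = 6) = 0.4·0.0317425 + 0.1·0.0379187 + 0.5·0.0536616 = 0.0433197.

0.0433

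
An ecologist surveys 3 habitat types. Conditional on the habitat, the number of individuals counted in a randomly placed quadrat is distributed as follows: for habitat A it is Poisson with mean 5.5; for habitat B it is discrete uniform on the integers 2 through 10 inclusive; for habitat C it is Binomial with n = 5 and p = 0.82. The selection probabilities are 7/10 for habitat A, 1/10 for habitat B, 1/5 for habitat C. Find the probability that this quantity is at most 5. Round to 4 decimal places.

0.6147

Conditional on each habitat, P(X ≤ 5): A: 0.528919; B: 0.444444; C: 1.
By total probability, P(X ≤ 5) = 0.7·0.528919 + 0.1·0.444444 + 0.2·1 = 0.614688.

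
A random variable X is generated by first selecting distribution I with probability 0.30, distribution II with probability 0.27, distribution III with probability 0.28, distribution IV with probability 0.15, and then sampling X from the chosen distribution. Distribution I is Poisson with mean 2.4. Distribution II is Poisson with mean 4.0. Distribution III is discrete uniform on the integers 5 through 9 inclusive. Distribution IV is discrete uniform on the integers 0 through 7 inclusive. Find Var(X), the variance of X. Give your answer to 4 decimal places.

Per component, I: μ=2.4, E[X²]=8.16; II: μ=4, E[X²]=20; III: μ=7, E[X²]=51; IV: μ=3.5, E[X²]=17.5.
E[X] = 0.3·2.4 + 0.27·4 + 0.28·7 + 0.15·3.5 = 4.285.
E[X²] = 0.3·8.16 + 0.27·20 + 0.28·51 + 0.15·17.5 = 24.753.
Var(X) = E[X²] − (E[X])² = 24.753 − 18.3612 = 6.39177.

6.3918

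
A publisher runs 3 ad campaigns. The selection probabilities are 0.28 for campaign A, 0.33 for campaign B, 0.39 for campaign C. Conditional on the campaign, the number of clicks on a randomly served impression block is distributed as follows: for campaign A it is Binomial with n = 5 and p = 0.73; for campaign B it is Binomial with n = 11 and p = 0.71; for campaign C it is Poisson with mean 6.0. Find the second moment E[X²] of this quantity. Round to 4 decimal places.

41.2624

For each component E[X²] = Var + (mean)², giving A: 14.308; B: 63.261; C: 42.
Overall E[X²] = 0.28·14.308 + 0.33·63.261 + 0.39·42 = 41.2624.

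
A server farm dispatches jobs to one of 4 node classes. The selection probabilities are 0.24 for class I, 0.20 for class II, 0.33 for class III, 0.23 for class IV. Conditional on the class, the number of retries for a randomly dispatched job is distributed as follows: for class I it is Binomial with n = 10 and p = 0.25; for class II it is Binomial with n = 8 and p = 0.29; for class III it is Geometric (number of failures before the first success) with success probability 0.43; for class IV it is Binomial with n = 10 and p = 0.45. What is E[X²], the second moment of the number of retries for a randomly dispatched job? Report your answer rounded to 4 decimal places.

10.1798

For each component E[X²] = Var + (mean)², giving I: 8.125; II: 7.0296; III: 4.83991; IV: 22.725.
Overall E[X²] = 0.24·8.125 + 0.2·7.0296 + 0.33·4.83991 + 0.23·22.725 = 10.1798.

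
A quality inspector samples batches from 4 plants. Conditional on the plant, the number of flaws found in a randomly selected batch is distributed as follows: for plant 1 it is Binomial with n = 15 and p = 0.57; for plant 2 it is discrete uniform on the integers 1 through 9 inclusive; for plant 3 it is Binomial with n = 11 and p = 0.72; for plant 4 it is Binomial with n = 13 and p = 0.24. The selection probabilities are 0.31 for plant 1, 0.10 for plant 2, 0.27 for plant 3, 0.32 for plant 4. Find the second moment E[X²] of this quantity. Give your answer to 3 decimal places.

For each component E[X²] = Var + (mean)², giving 1: 76.779; 2: 31.6667; 3: 64.944; 4: 12.1056.
Overall E[X²] = 0.31·76.779 + 0.1·31.6667 + 0.27·64.944 + 0.32·12.1056 = 48.3768.

48.377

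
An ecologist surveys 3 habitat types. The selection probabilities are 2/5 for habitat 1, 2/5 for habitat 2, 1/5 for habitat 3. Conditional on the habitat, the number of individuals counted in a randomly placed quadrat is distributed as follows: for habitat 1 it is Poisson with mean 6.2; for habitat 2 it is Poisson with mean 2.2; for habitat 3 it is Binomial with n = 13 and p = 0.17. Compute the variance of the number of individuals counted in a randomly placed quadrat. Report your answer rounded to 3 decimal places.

7.560

Per component, 1: μ=6.2, E[X²]=44.64; 2: μ=2.2, E[X²]=7.04; 3: μ=2.21, E[X²]=6.7184.
E[X] = 0.4·6.2 + 0.4·2.2 + 0.2·2.21 = 3.802.
E[X²] = 0.4·44.64 + 0.4·7.04 + 0.2·6.7184 = 22.0157.
Var(X) = E[X²] − (E[X])² = 22.0157 − 14.4552 = 7.56048.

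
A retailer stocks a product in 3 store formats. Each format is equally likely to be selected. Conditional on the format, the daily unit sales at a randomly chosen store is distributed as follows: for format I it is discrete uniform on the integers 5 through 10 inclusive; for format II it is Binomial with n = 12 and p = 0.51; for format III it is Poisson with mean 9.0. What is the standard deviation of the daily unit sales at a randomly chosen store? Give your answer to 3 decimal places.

Per component, I: μ=7.5, E[X²]=59.1667; II: μ=6.12, E[X²]=40.4532; III: μ=9, E[X²]=90.
E[X] = 0.333333·7.5 + 0.333333·6.12 + 0.333333·9 = 7.54.
E[X²] = 0.333333·59.1667 + 0.333333·40.4532 + 0.333333·90 = 63.2066.
Var(X) = E[X²] − (E[X])² = 63.2066 − 56.8516 = 6.35502.
SD(X) = √6.35502 = 2.52092.

2.521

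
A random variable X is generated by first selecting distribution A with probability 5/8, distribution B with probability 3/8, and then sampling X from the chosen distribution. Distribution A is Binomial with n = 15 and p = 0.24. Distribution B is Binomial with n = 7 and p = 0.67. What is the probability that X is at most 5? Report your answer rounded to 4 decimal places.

0.8194

Conditional on each component, P(X ≤ 5): A: 0.87276; B: 0.730434.
By total probability, P(X ≤ 5) = 0.625·0.87276 + 0.375·0.730434 = 0.819388.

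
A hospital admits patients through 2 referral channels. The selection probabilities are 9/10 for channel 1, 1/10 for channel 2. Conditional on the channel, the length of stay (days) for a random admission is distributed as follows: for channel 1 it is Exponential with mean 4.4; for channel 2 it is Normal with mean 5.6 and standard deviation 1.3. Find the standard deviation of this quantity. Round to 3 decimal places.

Per component, 1: μ=4.4, E[X²]=38.72; 2: μ=5.6, E[X²]=33.05.
E[X] = 0.9·4.4 + 0.1·5.6 = 4.52.
E[X²] = 0.9·38.72 + 0.1·33.05 = 38.153.
Var(X) = E[X²] − (E[X])² = 38.153 − 20.4304 = 17.7226.
SD(X) = √17.7226 = 4.20982.

4.210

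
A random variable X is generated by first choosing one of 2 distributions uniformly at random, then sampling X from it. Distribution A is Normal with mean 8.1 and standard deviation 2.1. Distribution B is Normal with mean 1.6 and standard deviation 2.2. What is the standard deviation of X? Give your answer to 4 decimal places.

3.8971

Per component, A: μ=8.1, E[X²]=70.02; B: μ=1.6, E[X²]=7.4.
E[X] = 0.5·8.1 + 0.5·1.6 = 4.85.
E[X²] = 0.5·70.02 + 0.5·7.4 = 38.71.
Var(X) = E[X²] − (E[X])² = 38.71 − 23.5225 = 15.1875.
SD(X) = √15.1875 = 3.89711.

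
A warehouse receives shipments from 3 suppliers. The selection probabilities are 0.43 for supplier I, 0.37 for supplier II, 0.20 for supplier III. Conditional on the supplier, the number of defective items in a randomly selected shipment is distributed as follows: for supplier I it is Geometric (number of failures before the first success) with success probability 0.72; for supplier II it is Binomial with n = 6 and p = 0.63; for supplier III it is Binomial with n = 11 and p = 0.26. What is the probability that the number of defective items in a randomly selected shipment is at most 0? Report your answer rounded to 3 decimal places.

Conditional on each supplier, P(X ≤ 0): I: 0.72; II: 0.00256573; III: 0.0364375.
By total probability, P(X ≤ 0) = 0.43·0.72 + 0.37·0.00256573 + 0.2·0.0364375 = 0.317837.

0.318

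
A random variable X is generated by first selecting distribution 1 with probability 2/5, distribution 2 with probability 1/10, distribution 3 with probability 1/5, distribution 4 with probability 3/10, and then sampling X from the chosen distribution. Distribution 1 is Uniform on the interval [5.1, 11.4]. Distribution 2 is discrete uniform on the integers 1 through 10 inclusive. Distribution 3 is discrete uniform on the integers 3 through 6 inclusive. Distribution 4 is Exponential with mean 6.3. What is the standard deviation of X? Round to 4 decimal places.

Per component, 1: μ=8.25, E[X²]=71.37; 2: μ=5.5, E[X²]=38.5; 3: μ=4.5, E[X²]=21.5; 4: μ=6.3, E[X²]=79.38.
E[X] = 0.4·8.25 + 0.1·5.5 + 0.2·4.5 + 0.3·6.3 = 6.64.
E[X²] = 0.4·71.37 + 0.1·38.5 + 0.2·21.5 + 0.3·79.38 = 60.512.
Var(X) = E[X²] − (E[X])² = 60.512 − 44.0896 = 16.4224.
SD(X) = √16.4224 = 4.05246.

4.0525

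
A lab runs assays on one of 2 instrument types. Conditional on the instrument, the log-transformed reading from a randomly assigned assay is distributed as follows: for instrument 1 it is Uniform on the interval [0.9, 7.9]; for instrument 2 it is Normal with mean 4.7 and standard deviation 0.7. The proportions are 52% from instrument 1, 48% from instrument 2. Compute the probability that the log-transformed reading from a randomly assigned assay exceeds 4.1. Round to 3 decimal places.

Conditional on each instrument, P(X > 4.1): 1: 0.542857; 2: 0.804317.
By total probability, P(X > 4.1) = 0.52·0.542857 + 0.48·0.804317 = 0.668358.

0.668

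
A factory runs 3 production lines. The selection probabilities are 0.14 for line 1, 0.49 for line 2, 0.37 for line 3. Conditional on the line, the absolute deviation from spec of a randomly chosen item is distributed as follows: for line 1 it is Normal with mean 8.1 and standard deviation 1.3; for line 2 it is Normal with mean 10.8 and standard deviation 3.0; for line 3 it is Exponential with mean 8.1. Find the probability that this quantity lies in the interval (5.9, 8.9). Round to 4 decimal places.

0.2552

Conditional on each line, P(5.9 < X < 8.9): 1: 0.685556; 2: 0.212059; 3: 0.149401.
By total probability, P(5.9 < X < 8.9) = 0.14·0.685556 + 0.49·0.212059 + 0.37·0.149401 = 0.255165.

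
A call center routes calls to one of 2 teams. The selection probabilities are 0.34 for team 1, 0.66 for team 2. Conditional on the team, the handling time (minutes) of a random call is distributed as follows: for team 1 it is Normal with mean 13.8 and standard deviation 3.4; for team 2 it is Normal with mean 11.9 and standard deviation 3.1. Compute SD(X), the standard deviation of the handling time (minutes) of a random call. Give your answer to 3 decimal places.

3.329

Per component, 1: μ=13.8, E[X²]=202; 2: μ=11.9, E[X²]=151.22.
E[X] = 0.34·13.8 + 0.66·11.9 = 12.546.
E[X²] = 0.34·202 + 0.66·151.22 = 168.485.
Var(X) = E[X²] − (E[X])² = 168.485 − 157.402 = 11.0831.
SD(X) = √11.0831 = 3.32913.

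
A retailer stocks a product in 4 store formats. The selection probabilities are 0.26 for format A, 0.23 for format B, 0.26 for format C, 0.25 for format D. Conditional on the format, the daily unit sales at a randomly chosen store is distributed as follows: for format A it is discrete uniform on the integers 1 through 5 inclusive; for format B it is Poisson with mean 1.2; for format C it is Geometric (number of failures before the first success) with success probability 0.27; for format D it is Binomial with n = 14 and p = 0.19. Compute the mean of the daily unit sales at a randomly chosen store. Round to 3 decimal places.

Component means — A: 3; B: 1.2; C: 2.7037; D: 2.66.
E[X] = 0.26·3 + 0.23·1.2 + 0.26·2.7037 + 0.25·2.66 = 2.42396.

2.424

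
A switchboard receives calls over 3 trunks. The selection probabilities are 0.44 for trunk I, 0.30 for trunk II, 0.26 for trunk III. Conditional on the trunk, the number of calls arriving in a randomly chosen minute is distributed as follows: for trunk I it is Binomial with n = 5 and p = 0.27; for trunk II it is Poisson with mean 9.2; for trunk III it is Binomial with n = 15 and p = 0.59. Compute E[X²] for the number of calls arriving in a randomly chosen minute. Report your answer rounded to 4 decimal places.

For each component E[X²] = Var + (mean)², giving I: 2.808; II: 93.84; III: 81.951.
Overall E[X²] = 0.44·2.808 + 0.3·93.84 + 0.26·81.951 = 50.6948.

50.6948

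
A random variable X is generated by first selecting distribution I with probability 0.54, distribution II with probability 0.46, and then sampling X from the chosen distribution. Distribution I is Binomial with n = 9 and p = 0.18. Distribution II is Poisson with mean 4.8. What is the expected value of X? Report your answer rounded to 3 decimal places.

3.083

Component means — I: 1.62; II: 4.8.
E[X] = 0.54·1.62 + 0.46·4.8 = 3.0828.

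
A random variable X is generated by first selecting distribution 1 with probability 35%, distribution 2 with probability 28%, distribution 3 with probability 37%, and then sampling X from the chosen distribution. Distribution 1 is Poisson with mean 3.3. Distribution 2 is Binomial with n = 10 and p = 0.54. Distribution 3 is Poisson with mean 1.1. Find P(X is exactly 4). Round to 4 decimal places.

0.1187

Conditional on each component, P(X = 4): 1: 0.182252; 2: 0.169177; 3: 0.0203065.
By total probability, P(X = 4) = 0.35·0.182252 + 0.28·0.169177 + 0.37·0.0203065 = 0.118671.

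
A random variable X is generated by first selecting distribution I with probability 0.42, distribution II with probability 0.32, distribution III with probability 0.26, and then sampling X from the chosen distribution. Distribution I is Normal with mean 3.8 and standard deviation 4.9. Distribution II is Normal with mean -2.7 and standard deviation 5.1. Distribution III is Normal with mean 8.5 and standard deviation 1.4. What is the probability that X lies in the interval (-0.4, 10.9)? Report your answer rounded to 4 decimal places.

0.6587

Conditional on each component, P(-0.4 < X < 10.9): I: 0.730645; II: 0.322171; III: 0.956762.
By total probability, P(-0.4 < X < 10.9) = 0.42·0.730645 + 0.32·0.322171 + 0.26·0.956762 = 0.658724.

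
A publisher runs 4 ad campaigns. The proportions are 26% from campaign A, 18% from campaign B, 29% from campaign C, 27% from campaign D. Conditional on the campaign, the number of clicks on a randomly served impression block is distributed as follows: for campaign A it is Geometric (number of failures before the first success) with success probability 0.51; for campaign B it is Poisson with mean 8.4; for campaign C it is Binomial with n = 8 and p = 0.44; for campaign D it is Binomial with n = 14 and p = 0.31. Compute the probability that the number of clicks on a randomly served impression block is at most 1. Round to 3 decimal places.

0.229

Conditional on each campaign, P(X ≤ 1): A: 0.7599; B: 0.00211375; C: 0.0704655; D: 0.0404209.
By total probability, P(X ≤ 1) = 0.26·0.7599 + 0.18·0.00211375 + 0.29·0.0704655 + 0.27·0.0404209 = 0.229303.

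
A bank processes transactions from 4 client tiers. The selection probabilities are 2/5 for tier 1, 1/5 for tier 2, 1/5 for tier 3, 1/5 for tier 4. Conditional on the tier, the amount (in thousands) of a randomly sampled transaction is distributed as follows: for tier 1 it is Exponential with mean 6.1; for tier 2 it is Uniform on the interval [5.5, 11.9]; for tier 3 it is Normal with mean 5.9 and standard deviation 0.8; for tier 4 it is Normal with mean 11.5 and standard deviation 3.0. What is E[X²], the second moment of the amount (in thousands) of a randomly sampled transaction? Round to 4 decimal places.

80.9287

For each component E[X²] = Var + (mean)², giving 1: 74.42; 2: 79.1033; 3: 35.45; 4: 141.25.
Overall E[X²] = 0.4·74.42 + 0.2·79.1033 + 0.2·35.45 + 0.2·141.25 = 80.9287.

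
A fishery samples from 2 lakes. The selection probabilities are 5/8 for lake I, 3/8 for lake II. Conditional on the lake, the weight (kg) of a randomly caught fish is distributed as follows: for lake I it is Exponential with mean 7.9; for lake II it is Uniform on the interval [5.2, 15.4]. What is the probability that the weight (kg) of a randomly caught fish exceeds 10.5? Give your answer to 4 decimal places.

Conditional on each lake, P(X > 10.5): I: 0.264712; II: 0.480392.
By total probability, P(X > 10.5) = 0.625·0.264712 + 0.375·0.480392 = 0.345592.

0.3456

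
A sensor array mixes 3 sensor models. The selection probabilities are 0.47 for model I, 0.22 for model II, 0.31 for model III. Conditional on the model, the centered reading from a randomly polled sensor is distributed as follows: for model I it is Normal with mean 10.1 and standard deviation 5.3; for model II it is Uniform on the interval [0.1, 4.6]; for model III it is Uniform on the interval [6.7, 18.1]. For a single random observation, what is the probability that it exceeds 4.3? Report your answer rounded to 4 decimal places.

Conditional on each model, P(X > 4.3): I: 0.863097; II: 0.0666667; III: 1.
By total probability, P(X > 4.3) = 0.47·0.863097 + 0.22·0.0666667 + 0.31·1 = 0.730322.

0.7303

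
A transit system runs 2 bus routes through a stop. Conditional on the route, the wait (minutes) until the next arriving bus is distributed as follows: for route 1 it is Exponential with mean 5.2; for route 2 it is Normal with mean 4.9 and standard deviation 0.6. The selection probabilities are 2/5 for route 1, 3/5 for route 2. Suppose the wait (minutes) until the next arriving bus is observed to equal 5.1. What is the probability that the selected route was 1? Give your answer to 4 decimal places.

Likelihoods f(5.1 | ·): 1: 0.0721197; 2: 0.628972.
Posterior ∝ prior × likelihood. Numerator for 1: 0.4·0.0721197 = 0.0288479.
Normalizing constant: 0.4·0.0721197 + 0.6·0.628972 = 0.406231.
P(1 | observation) = 0.0288479 / 0.406231 = 0.0710135.

0.0710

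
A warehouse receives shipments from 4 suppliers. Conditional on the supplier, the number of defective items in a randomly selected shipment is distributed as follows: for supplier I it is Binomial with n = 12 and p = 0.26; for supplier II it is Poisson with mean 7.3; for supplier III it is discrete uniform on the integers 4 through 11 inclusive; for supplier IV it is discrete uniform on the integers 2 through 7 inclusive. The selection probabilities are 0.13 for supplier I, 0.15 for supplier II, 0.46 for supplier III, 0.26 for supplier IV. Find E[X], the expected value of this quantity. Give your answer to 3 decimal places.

6.121

Component means — I: 3.12; II: 7.3; III: 7.5; IV: 4.5.
E[X] = 0.13·3.12 + 0.15·7.3 + 0.46·7.5 + 0.26·4.5 = 6.1206.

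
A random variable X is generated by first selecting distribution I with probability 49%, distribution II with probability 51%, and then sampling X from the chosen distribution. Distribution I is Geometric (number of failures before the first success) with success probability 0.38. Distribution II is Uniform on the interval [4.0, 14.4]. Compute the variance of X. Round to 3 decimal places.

Per component, I: μ=1.63158, E[X²]=6.95568; II: μ=9.2, E[X²]=93.6533.
E[X] = 0.49·1.63158 + 0.51·9.2 = 5.49147.
E[X²] = 0.49·6.95568 + 0.51·93.6533 = 51.1715.
Var(X) = E[X²] − (E[X])² = 51.1715 − 30.1563 = 21.0152.

21.015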